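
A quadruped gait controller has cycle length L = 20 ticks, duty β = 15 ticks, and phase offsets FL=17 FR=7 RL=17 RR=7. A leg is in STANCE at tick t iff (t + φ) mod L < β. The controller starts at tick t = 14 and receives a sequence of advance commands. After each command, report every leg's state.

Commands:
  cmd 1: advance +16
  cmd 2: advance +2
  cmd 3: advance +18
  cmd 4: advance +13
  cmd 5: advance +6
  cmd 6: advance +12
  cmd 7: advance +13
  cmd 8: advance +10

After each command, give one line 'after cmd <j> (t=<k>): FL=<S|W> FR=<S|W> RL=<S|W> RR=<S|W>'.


after cmd 1 (t=30): FL=S FR=W RL=S RR=W
after cmd 2 (t=32): FL=S FR=W RL=S RR=W
after cmd 3 (t=50): FL=S FR=W RL=S RR=W
after cmd 4 (t=63): FL=S FR=S RL=S RR=S
after cmd 5 (t=69): FL=S FR=W RL=S RR=W
after cmd 6 (t=81): FL=W FR=S RL=W RR=S
after cmd 7 (t=94): FL=S FR=S RL=S RR=S
after cmd 8 (t=104): FL=S FR=S RL=S RR=S

start t=14: FL=S FR=S RL=S RR=S
cmd 1: advance +16 → t=30, phase=(7,17,7,17) → FL=S FR=W RL=S RR=W
cmd 2: advance +2 → t=32, phase=(9,19,9,19) → FL=S FR=W RL=S RR=W
cmd 3: advance +18 → t=50, phase=(7,17,7,17) → FL=S FR=W RL=S RR=W
cmd 4: advance +13 → t=63, phase=(0,10,0,10) → FL=S FR=S RL=S RR=S
cmd 5: advance +6 → t=69, phase=(6,16,6,16) → FL=S FR=W RL=S RR=W
cmd 6: advance +12 → t=81, phase=(18,8,18,8) → FL=W FR=S RL=W RR=S
cmd 7: advance +13 → t=94, phase=(11,1,11,1) → FL=S FR=S RL=S RR=S
cmd 8: advance +10 → t=104, phase=(1,11,1,11) → FL=S FR=S RL=S RR=S


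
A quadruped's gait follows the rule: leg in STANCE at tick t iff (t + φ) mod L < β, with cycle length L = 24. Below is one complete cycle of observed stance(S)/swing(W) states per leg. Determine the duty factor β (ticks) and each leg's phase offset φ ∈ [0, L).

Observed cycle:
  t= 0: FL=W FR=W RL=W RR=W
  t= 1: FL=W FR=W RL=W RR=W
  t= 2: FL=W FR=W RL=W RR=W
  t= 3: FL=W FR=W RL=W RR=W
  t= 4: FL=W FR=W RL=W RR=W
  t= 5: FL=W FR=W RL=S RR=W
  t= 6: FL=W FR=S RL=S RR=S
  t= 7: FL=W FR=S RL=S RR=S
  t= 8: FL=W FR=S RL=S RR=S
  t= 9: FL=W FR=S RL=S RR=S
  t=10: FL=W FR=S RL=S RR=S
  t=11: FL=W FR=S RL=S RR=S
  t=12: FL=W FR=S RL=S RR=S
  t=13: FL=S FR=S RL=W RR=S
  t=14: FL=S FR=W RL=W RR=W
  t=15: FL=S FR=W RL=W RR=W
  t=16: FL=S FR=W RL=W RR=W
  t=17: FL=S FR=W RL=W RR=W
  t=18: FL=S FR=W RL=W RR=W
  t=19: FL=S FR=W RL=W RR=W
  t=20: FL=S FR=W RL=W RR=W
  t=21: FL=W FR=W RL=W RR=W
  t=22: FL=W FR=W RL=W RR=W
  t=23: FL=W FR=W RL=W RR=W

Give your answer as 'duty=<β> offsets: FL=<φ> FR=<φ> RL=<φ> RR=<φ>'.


duty β = stance ticks per leg = 8
FL: stance ticks = 8; W→S at t=13 → φ=11
FR: stance ticks = 8; W→S at t=6 → φ=18
RL: stance ticks = 8; W→S at t=5 → φ=19
RR: stance ticks = 8; W→S at t=6 → φ=18

duty=8 offsets: FL=11 FR=18 RL=19 RR=18


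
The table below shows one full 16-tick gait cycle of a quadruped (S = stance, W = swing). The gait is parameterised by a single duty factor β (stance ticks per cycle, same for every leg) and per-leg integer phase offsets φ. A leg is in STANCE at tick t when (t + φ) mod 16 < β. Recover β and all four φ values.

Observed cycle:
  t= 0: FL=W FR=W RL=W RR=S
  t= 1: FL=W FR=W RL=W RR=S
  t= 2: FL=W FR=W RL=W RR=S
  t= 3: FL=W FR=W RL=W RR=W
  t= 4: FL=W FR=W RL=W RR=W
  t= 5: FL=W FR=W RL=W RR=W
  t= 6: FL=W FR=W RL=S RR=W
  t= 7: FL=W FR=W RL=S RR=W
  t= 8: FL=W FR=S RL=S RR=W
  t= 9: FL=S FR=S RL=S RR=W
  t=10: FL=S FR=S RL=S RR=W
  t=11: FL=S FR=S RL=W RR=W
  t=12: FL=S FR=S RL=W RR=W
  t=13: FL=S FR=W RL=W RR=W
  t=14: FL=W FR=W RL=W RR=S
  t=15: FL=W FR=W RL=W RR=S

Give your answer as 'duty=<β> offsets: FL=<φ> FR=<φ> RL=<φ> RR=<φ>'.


duty β = stance ticks per leg = 5
FL: stance ticks = 5; W→S at t=9 → φ=7
FR: stance ticks = 5; W→S at t=8 → φ=8
RL: stance ticks = 5; W→S at t=6 → φ=10
RR: stance ticks = 5; W→S at t=14 → φ=2

duty=5 offsets: FL=7 FR=8 RL=10 RR=2


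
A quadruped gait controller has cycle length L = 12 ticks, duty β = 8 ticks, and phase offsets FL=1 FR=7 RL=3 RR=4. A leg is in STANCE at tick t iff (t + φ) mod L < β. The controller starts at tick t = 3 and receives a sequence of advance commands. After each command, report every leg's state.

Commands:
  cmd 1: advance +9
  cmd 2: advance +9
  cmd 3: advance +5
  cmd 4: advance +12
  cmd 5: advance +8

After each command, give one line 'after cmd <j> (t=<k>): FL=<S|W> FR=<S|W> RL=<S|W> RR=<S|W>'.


start t=3: FL=S FR=W RL=S RR=S
cmd 1: advance +9 → t=12, phase=(1,7,3,4) → FL=S FR=S RL=S RR=S
cmd 2: advance +9 → t=21, phase=(10,4,0,1) → FL=W FR=S RL=S RR=S
cmd 3: advance +5 → t=26, phase=(3,9,5,6) → FL=S FR=W RL=S RR=S
cmd 4: advance +12 → t=38, phase=(3,9,5,6) → FL=S FR=W RL=S RR=S
cmd 5: advance +8 → t=46, phase=(11,5,1,2) → FL=W FR=S RL=S RR=S

after cmd 1 (t=12): FL=S FR=S RL=S RR=S
after cmd 2 (t=21): FL=W FR=S RL=S RR=S
after cmd 3 (t=26): FL=S FR=W RL=S RR=S
after cmd 4 (t=38): FL=S FR=W RL=S RR=S
after cmd 5 (t=46): FL=W FR=S RL=S RR=S


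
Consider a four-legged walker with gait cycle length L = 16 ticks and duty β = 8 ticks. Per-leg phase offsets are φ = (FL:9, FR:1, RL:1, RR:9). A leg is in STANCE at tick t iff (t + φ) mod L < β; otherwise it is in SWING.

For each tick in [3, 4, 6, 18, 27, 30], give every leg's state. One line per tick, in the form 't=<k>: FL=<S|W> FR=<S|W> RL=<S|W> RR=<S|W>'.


t=3: FL=W FR=S RL=S RR=W
t=4: FL=W FR=S RL=S RR=W
t=6: FL=W FR=S RL=S RR=W
t=18: FL=W FR=S RL=S RR=W
t=27: FL=S FR=W RL=W RR=S
t=30: FL=S FR=W RL=W RR=S

t=3: phase=(12,4,4,12) vs β=8 → FL=W FR=S RL=S RR=W
t=4: phase=(13,5,5,13) vs β=8 → FL=W FR=S RL=S RR=W
t=6: phase=(15,7,7,15) vs β=8 → FL=W FR=S RL=S RR=W
t=18: phase=(11,3,3,11) vs β=8 → FL=W FR=S RL=S RR=W
t=27: phase=(4,12,12,4) vs β=8 → FL=S FR=W RL=W RR=S
t=30: phase=(7,15,15,7) vs β=8 → FL=S FR=W RL=W RR=S


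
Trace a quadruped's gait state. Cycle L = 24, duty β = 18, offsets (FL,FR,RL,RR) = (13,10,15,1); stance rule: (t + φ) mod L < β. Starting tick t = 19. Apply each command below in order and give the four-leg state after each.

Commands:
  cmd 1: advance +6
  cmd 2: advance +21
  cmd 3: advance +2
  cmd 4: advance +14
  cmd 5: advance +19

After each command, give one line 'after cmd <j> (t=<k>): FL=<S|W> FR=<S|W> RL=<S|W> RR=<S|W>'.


after cmd 1 (t=25): FL=S FR=S RL=S RR=S
after cmd 2 (t=46): FL=S FR=S RL=S RR=W
after cmd 3 (t=48): FL=S FR=S RL=S RR=S
after cmd 4 (t=62): FL=S FR=S RL=S RR=S
after cmd 5 (t=81): FL=W FR=W RL=S RR=S

start t=19: FL=S FR=S RL=S RR=W
cmd 1: advance +6 → t=25, phase=(14,11,16,2) → FL=S FR=S RL=S RR=S
cmd 2: advance +21 → t=46, phase=(11,8,13,23) → FL=S FR=S RL=S RR=W
cmd 3: advance +2 → t=48, phase=(13,10,15,1) → FL=S FR=S RL=S RR=S
cmd 4: advance +14 → t=62, phase=(3,0,5,15) → FL=S FR=S RL=S RR=S
cmd 5: advance +19 → t=81, phase=(22,19,0,10) → FL=W FR=W RL=S RR=S


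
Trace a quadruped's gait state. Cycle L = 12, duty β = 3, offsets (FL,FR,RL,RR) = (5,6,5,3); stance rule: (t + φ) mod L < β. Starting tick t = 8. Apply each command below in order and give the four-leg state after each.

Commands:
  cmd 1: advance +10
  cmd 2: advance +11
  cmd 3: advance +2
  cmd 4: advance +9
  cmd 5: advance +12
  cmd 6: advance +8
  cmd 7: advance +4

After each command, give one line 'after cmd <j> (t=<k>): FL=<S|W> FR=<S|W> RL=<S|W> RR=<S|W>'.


start t=8: FL=S FR=S RL=S RR=W
cmd 1: advance +10 → t=18, phase=(11,0,11,9) → FL=W FR=S RL=W RR=W
cmd 2: advance +11 → t=29, phase=(10,11,10,8) → FL=W FR=W RL=W RR=W
cmd 3: advance +2 → t=31, phase=(0,1,0,10) → FL=S FR=S RL=S RR=W
cmd 4: advance +9 → t=40, phase=(9,10,9,7) → FL=W FR=W RL=W RR=W
cmd 5: advance +12 → t=52, phase=(9,10,9,7) → FL=W FR=W RL=W RR=W
cmd 6: advance +8 → t=60, phase=(5,6,5,3) → FL=W FR=W RL=W RR=W
cmd 7: advance +4 → t=64, phase=(9,10,9,7) → FL=W FR=W RL=W RR=W

after cmd 1 (t=18): FL=W FR=S RL=W RR=W
after cmd 2 (t=29): FL=W FR=W RL=W RR=W
after cmd 3 (t=31): FL=S FR=S RL=S RR=W
after cmd 4 (t=40): FL=W FR=W RL=W RR=W
after cmd 5 (t=52): FL=W FR=W RL=W RR=W
after cmd 6 (t=60): FL=W FR=W RL=W RR=W
after cmd 7 (t=64): FL=W FR=W RL=W RR=W


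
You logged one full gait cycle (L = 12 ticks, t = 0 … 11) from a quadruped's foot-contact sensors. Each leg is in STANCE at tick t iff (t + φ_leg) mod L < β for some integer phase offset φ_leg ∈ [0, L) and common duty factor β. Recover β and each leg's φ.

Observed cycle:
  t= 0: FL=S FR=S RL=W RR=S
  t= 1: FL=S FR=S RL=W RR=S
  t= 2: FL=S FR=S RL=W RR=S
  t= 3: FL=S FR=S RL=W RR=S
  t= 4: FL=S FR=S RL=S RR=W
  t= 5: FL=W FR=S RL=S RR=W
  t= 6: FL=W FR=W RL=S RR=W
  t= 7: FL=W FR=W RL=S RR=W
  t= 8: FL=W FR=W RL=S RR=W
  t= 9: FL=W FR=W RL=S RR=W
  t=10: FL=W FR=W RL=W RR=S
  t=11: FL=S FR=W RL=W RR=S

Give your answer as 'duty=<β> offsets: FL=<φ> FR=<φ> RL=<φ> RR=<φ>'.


duty β = stance ticks per leg = 6
FL: stance ticks = 6; W→S at t=11 → φ=1
FR: stance ticks = 6; W→S at t=0 → φ=0
RL: stance ticks = 6; W→S at t=4 → φ=8
RR: stance ticks = 6; W→S at t=10 → φ=2

duty=6 offsets: FL=1 FR=0 RL=8 RR=2


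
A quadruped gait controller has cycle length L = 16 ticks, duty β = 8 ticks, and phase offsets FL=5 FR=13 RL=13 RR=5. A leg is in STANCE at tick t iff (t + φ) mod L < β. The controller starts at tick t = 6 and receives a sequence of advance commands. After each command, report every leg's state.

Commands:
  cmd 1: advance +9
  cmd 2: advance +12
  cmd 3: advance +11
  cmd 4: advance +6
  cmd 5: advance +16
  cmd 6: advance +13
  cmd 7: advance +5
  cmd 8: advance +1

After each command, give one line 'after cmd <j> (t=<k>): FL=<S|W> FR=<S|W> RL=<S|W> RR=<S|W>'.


start t=6: FL=W FR=S RL=S RR=W
cmd 1: advance +9 → t=15, phase=(4,12,12,4) → FL=S FR=W RL=W RR=S
cmd 2: advance +12 → t=27, phase=(0,8,8,0) → FL=S FR=W RL=W RR=S
cmd 3: advance +11 → t=38, phase=(11,3,3,11) → FL=W FR=S RL=S RR=W
cmd 4: advance +6 → t=44, phase=(1,9,9,1) → FL=S FR=W RL=W RR=S
cmd 5: advance +16 → t=60, phase=(1,9,9,1) → FL=S FR=W RL=W RR=S
cmd 6: advance +13 → t=73, phase=(14,6,6,14) → FL=W FR=S RL=S RR=W
cmd 7: advance +5 → t=78, phase=(3,11,11,3) → FL=S FR=W RL=W RR=S
cmd 8: advance +1 → t=79, phase=(4,12,12,4) → FL=S FR=W RL=W RR=S

after cmd 1 (t=15): FL=S FR=W RL=W RR=S
after cmd 2 (t=27): FL=S FR=W RL=W RR=S
after cmd 3 (t=38): FL=W FR=S RL=S RR=W
after cmd 4 (t=44): FL=S FR=W RL=W RR=S
after cmd 5 (t=60): FL=S FR=W RL=W RR=S
after cmd 6 (t=73): FL=W FR=S RL=S RR=W
after cmd 7 (t=78): FL=S FR=W RL=W RR=S
after cmd 8 (t=79): FL=S FR=W RL=W RR=S


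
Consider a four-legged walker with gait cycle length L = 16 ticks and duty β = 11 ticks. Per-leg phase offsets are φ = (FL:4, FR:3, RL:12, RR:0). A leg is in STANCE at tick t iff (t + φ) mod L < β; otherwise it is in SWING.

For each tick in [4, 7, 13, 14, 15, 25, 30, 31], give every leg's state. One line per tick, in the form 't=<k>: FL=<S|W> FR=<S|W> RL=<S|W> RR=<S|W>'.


t=4: phase=(8,7,0,4) vs β=11 → FL=S FR=S RL=S RR=S
t=7: phase=(11,10,3,7) vs β=11 → FL=W FR=S RL=S RR=S
t=13: phase=(1,0,9,13) vs β=11 → FL=S FR=S RL=S RR=W
t=14: phase=(2,1,10,14) vs β=11 → FL=S FR=S RL=S RR=W
t=15: phase=(3,2,11,15) vs β=11 → FL=S FR=S RL=W RR=W
t=25: phase=(13,12,5,9) vs β=11 → FL=W FR=W RL=S RR=S
t=30: phase=(2,1,10,14) vs β=11 → FL=S FR=S RL=S RR=W
t=31: phase=(3,2,11,15) vs β=11 → FL=S FR=S RL=W RR=W

t=4: FL=S FR=S RL=S RR=S
t=7: FL=W FR=S RL=S RR=S
t=13: FL=S FR=S RL=S RR=W
t=14: FL=S FR=S RL=S RR=W
t=15: FL=S FR=S RL=W RR=W
t=25: FL=W FR=W RL=S RR=S
t=30: FL=S FR=S RL=S RR=W
t=31: FL=S FR=S RL=W RR=W


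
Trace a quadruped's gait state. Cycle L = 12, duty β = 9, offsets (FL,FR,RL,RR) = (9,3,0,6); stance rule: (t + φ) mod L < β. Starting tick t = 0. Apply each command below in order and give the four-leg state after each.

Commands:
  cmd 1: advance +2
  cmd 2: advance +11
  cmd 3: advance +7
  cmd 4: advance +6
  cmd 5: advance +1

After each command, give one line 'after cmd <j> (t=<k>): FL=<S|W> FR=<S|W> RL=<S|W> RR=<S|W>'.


after cmd 1 (t=2): FL=W FR=S RL=S RR=S
after cmd 2 (t=13): FL=W FR=S RL=S RR=S
after cmd 3 (t=20): FL=S FR=W RL=S RR=S
after cmd 4 (t=26): FL=W FR=S RL=S RR=S
after cmd 5 (t=27): FL=S FR=S RL=S RR=W

start t=0: FL=W FR=S RL=S RR=S
cmd 1: advance +2 → t=2, phase=(11,5,2,8) → FL=W FR=S RL=S RR=S
cmd 2: advance +11 → t=13, phase=(10,4,1,7) → FL=W FR=S RL=S RR=S
cmd 3: advance +7 → t=20, phase=(5,11,8,2) → FL=S FR=W RL=S RR=S
cmd 4: advance +6 → t=26, phase=(11,5,2,8) → FL=W FR=S RL=S RR=S
cmd 5: advance +1 → t=27, phase=(0,6,3,9) → FL=S FR=S RL=S RR=W


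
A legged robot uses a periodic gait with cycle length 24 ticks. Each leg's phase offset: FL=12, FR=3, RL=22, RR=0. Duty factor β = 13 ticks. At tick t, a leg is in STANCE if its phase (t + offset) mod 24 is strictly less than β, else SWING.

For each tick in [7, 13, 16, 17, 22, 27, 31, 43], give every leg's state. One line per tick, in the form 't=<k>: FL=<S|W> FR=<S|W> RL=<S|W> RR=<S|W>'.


t=7: FL=W FR=S RL=S RR=S
t=13: FL=S FR=W RL=S RR=W
t=16: FL=S FR=W RL=W RR=W
t=17: FL=S FR=W RL=W RR=W
t=22: FL=S FR=S RL=W RR=W
t=27: FL=W FR=S RL=S RR=S
t=31: FL=W FR=S RL=S RR=S
t=43: FL=S FR=W RL=W RR=W

t=7: phase=(19,10,5,7) vs β=13 → FL=W FR=S RL=S RR=S
t=13: phase=(1,16,11,13) vs β=13 → FL=S FR=W RL=S RR=W
t=16: phase=(4,19,14,16) vs β=13 → FL=S FR=W RL=W RR=W
t=17: phase=(5,20,15,17) vs β=13 → FL=S FR=W RL=W RR=W
t=22: phase=(10,1,20,22) vs β=13 → FL=S FR=S RL=W RR=W
t=27: phase=(15,6,1,3) vs β=13 → FL=W FR=S RL=S RR=S
t=31: phase=(19,10,5,7) vs β=13 → FL=W FR=S RL=S RR=S
t=43: phase=(7,22,17,19) vs β=13 → FL=S FR=W RL=W RR=W


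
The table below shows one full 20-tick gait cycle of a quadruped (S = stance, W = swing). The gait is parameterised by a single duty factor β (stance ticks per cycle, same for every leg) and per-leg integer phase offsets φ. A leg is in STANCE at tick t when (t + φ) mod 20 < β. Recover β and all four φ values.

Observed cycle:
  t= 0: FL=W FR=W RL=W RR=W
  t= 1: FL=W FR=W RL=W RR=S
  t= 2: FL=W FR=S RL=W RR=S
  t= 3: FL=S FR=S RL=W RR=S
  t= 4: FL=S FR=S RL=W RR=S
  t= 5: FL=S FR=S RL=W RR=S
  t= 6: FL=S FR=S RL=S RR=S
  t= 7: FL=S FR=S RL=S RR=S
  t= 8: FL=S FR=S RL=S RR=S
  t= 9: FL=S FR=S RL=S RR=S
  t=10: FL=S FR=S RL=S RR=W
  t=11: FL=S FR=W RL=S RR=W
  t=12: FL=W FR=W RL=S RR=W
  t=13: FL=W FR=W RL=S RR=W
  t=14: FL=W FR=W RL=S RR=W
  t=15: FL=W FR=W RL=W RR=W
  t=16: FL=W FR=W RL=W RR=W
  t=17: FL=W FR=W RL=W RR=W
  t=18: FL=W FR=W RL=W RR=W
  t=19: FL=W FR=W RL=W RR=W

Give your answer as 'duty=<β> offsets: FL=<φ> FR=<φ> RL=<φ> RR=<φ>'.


duty=9 offsets: FL=17 FR=18 RL=14 RR=19

duty β = stance ticks per leg = 9
FL: stance ticks = 9; W→S at t=3 → φ=17
FR: stance ticks = 9; W→S at t=2 → φ=18
RL: stance ticks = 9; W→S at t=6 → φ=14
RR: stance ticks = 9; W→S at t=1 → φ=19


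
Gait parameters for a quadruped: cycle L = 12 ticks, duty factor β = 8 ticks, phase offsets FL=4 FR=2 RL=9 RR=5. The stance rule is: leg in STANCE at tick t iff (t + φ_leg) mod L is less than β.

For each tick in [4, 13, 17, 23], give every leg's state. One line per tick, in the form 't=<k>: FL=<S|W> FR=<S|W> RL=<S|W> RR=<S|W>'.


t=4: FL=W FR=S RL=S RR=W
t=13: FL=S FR=S RL=W RR=S
t=17: FL=W FR=S RL=S RR=W
t=23: FL=S FR=S RL=W RR=S

t=4: phase=(8,6,1,9) vs β=8 → FL=W FR=S RL=S RR=W
t=13: phase=(5,3,10,6) vs β=8 → FL=S FR=S RL=W RR=S
t=17: phase=(9,7,2,10) vs β=8 → FL=W FR=S RL=S RR=W
t=23: phase=(3,1,8,4) vs β=8 → FL=S FR=S RL=W RR=S


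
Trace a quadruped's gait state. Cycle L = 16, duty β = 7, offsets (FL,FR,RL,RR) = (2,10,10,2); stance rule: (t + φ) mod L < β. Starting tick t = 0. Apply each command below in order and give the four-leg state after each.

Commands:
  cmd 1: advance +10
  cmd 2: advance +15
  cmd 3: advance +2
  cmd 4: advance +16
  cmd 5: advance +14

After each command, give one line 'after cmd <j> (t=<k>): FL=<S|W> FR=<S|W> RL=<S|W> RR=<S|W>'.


after cmd 1 (t=10): FL=W FR=S RL=S RR=W
after cmd 2 (t=25): FL=W FR=S RL=S RR=W
after cmd 3 (t=27): FL=W FR=S RL=S RR=W
after cmd 4 (t=43): FL=W FR=S RL=S RR=W
after cmd 5 (t=57): FL=W FR=S RL=S RR=W

start t=0: FL=S FR=W RL=W RR=S
cmd 1: advance +10 → t=10, phase=(12,4,4,12) → FL=W FR=S RL=S RR=W
cmd 2: advance +15 → t=25, phase=(11,3,3,11) → FL=W FR=S RL=S RR=W
cmd 3: advance +2 → t=27, phase=(13,5,5,13) → FL=W FR=S RL=S RR=W
cmd 4: advance +16 → t=43, phase=(13,5,5,13) → FL=W FR=S RL=S RR=W
cmd 5: advance +14 → t=57, phase=(11,3,3,11) → FL=W FR=S RL=S RR=W


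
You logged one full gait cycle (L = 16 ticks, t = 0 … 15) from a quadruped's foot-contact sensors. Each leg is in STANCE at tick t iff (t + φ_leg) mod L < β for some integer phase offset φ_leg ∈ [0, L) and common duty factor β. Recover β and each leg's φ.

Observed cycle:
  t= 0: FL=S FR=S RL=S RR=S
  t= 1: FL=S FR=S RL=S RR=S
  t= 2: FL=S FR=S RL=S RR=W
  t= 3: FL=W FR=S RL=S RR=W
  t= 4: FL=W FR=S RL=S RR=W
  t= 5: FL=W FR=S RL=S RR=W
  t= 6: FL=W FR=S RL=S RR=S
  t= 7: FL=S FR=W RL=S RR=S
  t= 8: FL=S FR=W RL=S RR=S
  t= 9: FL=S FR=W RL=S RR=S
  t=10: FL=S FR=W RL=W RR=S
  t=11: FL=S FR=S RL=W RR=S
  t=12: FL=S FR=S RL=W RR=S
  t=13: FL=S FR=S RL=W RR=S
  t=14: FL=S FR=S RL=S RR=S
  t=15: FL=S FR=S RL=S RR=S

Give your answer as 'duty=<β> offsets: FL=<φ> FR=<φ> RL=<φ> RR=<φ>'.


duty β = stance ticks per leg = 12
FL: stance ticks = 12; W→S at t=7 → φ=9
FR: stance ticks = 12; W→S at t=11 → φ=5
RL: stance ticks = 12; W→S at t=14 → φ=2
RR: stance ticks = 12; W→S at t=6 → φ=10

duty=12 offsets: FL=9 FR=5 RL=2 RR=10


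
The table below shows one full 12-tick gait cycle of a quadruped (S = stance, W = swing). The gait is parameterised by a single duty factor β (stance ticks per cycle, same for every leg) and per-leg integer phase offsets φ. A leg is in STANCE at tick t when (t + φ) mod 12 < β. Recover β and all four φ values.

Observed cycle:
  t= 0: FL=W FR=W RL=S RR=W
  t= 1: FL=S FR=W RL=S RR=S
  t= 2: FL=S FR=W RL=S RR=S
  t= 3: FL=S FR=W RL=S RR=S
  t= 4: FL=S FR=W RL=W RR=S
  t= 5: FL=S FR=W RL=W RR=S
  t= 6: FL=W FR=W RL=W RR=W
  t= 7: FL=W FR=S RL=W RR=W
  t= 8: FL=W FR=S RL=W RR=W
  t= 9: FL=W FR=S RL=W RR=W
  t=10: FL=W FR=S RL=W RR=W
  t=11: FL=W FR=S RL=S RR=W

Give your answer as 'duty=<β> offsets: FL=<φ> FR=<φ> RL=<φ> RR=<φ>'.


duty β = stance ticks per leg = 5
FL: stance ticks = 5; W→S at t=1 → φ=11
FR: stance ticks = 5; W→S at t=7 → φ=5
RL: stance ticks = 5; W→S at t=11 → φ=1
RR: stance ticks = 5; W→S at t=1 → φ=11

duty=5 offsets: FL=11 FR=5 RL=1 RR=11


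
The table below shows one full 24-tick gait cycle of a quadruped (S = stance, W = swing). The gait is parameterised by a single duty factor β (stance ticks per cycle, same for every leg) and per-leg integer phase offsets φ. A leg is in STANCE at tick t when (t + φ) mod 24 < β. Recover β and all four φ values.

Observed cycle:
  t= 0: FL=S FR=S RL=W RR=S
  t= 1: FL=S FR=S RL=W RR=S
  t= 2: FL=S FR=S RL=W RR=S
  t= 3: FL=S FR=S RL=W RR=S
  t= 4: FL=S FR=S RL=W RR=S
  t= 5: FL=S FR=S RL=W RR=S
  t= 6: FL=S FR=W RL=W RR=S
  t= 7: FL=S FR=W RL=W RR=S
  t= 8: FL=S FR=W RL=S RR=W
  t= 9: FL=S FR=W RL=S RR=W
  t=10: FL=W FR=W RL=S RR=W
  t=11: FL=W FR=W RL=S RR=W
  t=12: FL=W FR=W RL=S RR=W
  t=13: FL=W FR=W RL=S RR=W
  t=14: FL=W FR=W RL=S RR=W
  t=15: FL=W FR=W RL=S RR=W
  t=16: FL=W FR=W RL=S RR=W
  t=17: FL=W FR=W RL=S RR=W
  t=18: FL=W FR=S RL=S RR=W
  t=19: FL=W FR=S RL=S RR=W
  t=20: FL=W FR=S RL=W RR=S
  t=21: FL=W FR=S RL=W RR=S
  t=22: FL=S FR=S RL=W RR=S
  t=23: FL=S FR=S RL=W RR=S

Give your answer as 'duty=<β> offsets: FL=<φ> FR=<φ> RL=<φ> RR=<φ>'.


duty β = stance ticks per leg = 12
FL: stance ticks = 12; W→S at t=22 → φ=2
FR: stance ticks = 12; W→S at t=18 → φ=6
RL: stance ticks = 12; W→S at t=8 → φ=16
RR: stance ticks = 12; W→S at t=20 → φ=4

duty=12 offsets: FL=2 FR=6 RL=16 RR=4


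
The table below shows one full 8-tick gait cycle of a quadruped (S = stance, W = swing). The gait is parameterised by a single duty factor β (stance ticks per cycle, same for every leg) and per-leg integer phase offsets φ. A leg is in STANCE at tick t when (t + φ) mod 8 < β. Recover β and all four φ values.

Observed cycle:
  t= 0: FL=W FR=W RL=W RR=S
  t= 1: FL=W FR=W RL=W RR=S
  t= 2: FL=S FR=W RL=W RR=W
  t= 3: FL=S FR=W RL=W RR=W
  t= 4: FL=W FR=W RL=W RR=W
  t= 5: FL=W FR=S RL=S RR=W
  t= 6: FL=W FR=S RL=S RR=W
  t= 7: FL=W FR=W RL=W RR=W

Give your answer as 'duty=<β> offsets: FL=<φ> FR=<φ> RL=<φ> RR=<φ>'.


duty=2 offsets: FL=6 FR=3 RL=3 RR=0

duty β = stance ticks per leg = 2
FL: stance ticks = 2; W→S at t=2 → φ=6
FR: stance ticks = 2; W→S at t=5 → φ=3
RL: stance ticks = 2; W→S at t=5 → φ=3
RR: stance ticks = 2; W→S at t=0 → φ=0


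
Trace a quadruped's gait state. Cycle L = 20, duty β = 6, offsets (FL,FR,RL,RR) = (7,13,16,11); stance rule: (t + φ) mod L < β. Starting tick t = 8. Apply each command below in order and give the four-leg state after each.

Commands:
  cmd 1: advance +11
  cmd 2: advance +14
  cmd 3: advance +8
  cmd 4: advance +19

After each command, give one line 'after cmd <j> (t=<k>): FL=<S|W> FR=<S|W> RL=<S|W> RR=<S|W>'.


start t=8: FL=W FR=S RL=S RR=W
cmd 1: advance +11 → t=19, phase=(6,12,15,10) → FL=W FR=W RL=W RR=W
cmd 2: advance +14 → t=33, phase=(0,6,9,4) → FL=S FR=W RL=W RR=S
cmd 3: advance +8 → t=41, phase=(8,14,17,12) → FL=W FR=W RL=W RR=W
cmd 4: advance +19 → t=60, phase=(7,13,16,11) → FL=W FR=W RL=W RR=W

after cmd 1 (t=19): FL=W FR=W RL=W RR=W
after cmd 2 (t=33): FL=S FR=W RL=W RR=S
after cmd 3 (t=41): FL=W FR=W RL=W RR=W
after cmd 4 (t=60): FL=W FR=W RL=W RR=W


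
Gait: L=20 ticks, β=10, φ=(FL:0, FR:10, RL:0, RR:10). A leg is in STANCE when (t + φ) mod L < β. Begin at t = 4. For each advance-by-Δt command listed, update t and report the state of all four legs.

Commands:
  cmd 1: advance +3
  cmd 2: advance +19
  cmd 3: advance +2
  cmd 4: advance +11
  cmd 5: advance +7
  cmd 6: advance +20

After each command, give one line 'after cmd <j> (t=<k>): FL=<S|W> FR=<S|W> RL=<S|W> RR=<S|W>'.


start t=4: FL=S FR=W RL=S RR=W
cmd 1: advance +3 → t=7, phase=(7,17,7,17) → FL=S FR=W RL=S RR=W
cmd 2: advance +19 → t=26, phase=(6,16,6,16) → FL=S FR=W RL=S RR=W
cmd 3: advance +2 → t=28, phase=(8,18,8,18) → FL=S FR=W RL=S RR=W
cmd 4: advance +11 → t=39, phase=(19,9,19,9) → FL=W FR=S RL=W RR=S
cmd 5: advance +7 → t=46, phase=(6,16,6,16) → FL=S FR=W RL=S RR=W
cmd 6: advance +20 → t=66, phase=(6,16,6,16) → FL=S FR=W RL=S RR=W

after cmd 1 (t=7): FL=S FR=W RL=S RR=W
after cmd 2 (t=26): FL=S FR=W RL=S RR=W
after cmd 3 (t=28): FL=S FR=W RL=S RR=W
after cmd 4 (t=39): FL=W FR=S RL=W RR=S
after cmd 5 (t=46): FL=S FR=W RL=S RR=W
after cmd 6 (t=66): FL=S FR=W RL=S RR=W


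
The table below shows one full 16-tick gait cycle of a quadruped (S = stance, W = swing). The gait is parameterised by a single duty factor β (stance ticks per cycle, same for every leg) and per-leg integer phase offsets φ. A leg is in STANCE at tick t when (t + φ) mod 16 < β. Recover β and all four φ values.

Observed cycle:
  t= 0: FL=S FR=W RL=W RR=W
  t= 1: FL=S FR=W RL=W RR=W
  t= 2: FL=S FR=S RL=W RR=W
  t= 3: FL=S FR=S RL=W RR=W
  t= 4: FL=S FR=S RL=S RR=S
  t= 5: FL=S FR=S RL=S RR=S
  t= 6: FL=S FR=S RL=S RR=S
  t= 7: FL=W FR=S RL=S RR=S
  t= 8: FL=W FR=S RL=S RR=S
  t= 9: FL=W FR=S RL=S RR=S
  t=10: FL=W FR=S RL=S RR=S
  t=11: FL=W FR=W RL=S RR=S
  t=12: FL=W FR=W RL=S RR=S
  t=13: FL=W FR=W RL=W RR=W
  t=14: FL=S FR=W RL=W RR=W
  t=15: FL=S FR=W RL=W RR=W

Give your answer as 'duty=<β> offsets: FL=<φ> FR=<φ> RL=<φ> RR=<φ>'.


duty β = stance ticks per leg = 9
FL: stance ticks = 9; W→S at t=14 → φ=2
FR: stance ticks = 9; W→S at t=2 → φ=14
RL: stance ticks = 9; W→S at t=4 → φ=12
RR: stance ticks = 9; W→S at t=4 → φ=12

duty=9 offsets: FL=2 FR=14 RL=12 RR=12


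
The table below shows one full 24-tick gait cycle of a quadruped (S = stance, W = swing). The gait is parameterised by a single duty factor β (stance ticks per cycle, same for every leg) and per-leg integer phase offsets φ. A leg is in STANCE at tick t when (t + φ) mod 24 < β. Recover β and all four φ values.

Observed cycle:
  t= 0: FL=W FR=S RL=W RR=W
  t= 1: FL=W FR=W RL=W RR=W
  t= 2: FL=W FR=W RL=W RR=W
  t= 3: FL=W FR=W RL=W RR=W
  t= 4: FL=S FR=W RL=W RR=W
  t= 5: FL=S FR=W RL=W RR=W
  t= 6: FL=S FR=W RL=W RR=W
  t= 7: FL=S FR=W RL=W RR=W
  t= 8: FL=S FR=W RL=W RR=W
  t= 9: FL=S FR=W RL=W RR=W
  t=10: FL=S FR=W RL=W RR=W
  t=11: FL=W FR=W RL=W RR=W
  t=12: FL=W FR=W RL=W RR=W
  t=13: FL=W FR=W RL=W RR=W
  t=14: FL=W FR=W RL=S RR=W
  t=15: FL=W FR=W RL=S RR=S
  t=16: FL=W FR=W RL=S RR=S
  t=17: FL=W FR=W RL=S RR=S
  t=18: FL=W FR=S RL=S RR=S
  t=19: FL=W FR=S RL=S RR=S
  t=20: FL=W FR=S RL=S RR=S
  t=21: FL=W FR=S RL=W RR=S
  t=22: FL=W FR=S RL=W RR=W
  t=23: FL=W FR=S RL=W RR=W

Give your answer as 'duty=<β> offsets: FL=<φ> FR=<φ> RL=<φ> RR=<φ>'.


duty β = stance ticks per leg = 7
FL: stance ticks = 7; W→S at t=4 → φ=20
FR: stance ticks = 7; W→S at t=18 → φ=6
RL: stance ticks = 7; W→S at t=14 → φ=10
RR: stance ticks = 7; W→S at t=15 → φ=9

duty=7 offsets: FL=20 FR=6 RL=10 RR=9


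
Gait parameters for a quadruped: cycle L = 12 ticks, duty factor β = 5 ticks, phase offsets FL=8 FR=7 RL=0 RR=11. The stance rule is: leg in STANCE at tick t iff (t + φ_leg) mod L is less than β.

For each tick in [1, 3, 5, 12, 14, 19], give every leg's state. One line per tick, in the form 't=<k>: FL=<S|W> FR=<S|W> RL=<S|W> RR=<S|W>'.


t=1: FL=W FR=W RL=S RR=S
t=3: FL=W FR=W RL=S RR=S
t=5: FL=S FR=S RL=W RR=S
t=12: FL=W FR=W RL=S RR=W
t=14: FL=W FR=W RL=S RR=S
t=19: FL=S FR=S RL=W RR=W

t=1: phase=(9,8,1,0) vs β=5 → FL=W FR=W RL=S RR=S
t=3: phase=(11,10,3,2) vs β=5 → FL=W FR=W RL=S RR=S
t=5: phase=(1,0,5,4) vs β=5 → FL=S FR=S RL=W RR=S
t=12: phase=(8,7,0,11) vs β=5 → FL=W FR=W RL=S RR=W
t=14: phase=(10,9,2,1) vs β=5 → FL=W FR=W RL=S RR=S
t=19: phase=(3,2,7,6) vs β=5 → FL=S FR=S RL=W RR=W


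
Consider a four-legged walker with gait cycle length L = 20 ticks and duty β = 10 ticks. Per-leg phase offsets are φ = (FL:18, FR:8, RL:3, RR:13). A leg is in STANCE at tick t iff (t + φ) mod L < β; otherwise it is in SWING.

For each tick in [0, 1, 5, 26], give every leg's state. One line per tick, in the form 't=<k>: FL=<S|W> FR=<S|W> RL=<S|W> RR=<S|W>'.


t=0: phase=(18,8,3,13) vs β=10 → FL=W FR=S RL=S RR=W
t=1: phase=(19,9,4,14) vs β=10 → FL=W FR=S RL=S RR=W
t=5: phase=(3,13,8,18) vs β=10 → FL=S FR=W RL=S RR=W
t=26: phase=(4,14,9,19) vs β=10 → FL=S FR=W RL=S RR=W

t=0: FL=W FR=S RL=S RR=W
t=1: FL=W FR=S RL=S RR=W
t=5: FL=S FR=W RL=S RR=W
t=26: FL=S FR=W RL=S RR=W


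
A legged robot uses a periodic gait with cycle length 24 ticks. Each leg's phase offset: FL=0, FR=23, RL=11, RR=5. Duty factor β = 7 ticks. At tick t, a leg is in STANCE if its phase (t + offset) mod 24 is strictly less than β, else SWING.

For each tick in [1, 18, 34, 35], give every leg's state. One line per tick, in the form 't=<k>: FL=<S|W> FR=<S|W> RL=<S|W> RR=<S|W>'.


t=1: phase=(1,0,12,6) vs β=7 → FL=S FR=S RL=W RR=S
t=18: phase=(18,17,5,23) vs β=7 → FL=W FR=W RL=S RR=W
t=34: phase=(10,9,21,15) vs β=7 → FL=W FR=W RL=W RR=W
t=35: phase=(11,10,22,16) vs β=7 → FL=W FR=W RL=W RR=W

t=1: FL=S FR=S RL=W RR=S
t=18: FL=W FR=W RL=S RR=W
t=34: FL=W FR=W RL=W RR=W
t=35: FL=W FR=W RL=W RR=W


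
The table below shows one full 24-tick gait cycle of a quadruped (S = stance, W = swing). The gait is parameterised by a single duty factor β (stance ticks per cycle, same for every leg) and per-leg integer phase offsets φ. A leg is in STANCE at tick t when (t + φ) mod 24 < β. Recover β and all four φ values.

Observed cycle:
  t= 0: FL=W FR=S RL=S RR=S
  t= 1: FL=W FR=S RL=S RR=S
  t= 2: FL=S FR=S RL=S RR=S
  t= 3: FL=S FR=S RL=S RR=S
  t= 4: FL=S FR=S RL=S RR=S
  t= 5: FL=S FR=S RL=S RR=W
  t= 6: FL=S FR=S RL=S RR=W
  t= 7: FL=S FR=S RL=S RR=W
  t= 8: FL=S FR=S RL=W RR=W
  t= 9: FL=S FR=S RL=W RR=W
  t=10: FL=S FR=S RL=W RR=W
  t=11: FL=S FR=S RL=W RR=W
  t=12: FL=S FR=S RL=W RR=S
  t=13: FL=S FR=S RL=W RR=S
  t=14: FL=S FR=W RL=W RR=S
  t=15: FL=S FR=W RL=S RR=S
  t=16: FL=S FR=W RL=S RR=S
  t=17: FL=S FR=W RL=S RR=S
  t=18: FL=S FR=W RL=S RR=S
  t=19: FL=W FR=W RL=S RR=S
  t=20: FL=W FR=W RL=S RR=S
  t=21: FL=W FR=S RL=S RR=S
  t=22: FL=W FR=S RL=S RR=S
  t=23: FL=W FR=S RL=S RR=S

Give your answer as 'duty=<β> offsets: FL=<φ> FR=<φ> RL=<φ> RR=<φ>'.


duty=17 offsets: FL=22 FR=3 RL=9 RR=12

duty β = stance ticks per leg = 17
FL: stance ticks = 17; W→S at t=2 → φ=22
FR: stance ticks = 17; W→S at t=21 → φ=3
RL: stance ticks = 17; W→S at t=15 → φ=9
RR: stance ticks = 17; W→S at t=12 → φ=12


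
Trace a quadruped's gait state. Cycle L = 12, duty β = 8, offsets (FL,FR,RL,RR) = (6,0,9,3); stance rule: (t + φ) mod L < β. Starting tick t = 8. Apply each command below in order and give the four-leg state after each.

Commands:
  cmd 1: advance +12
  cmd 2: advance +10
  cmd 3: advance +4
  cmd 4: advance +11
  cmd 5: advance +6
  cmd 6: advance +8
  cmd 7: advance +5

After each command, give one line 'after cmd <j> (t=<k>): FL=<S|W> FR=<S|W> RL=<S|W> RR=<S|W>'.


after cmd 1 (t=20): FL=S FR=W RL=S RR=W
after cmd 2 (t=30): FL=S FR=S RL=S RR=W
after cmd 3 (t=34): FL=S FR=W RL=S RR=S
after cmd 4 (t=45): FL=S FR=W RL=S RR=S
after cmd 5 (t=51): FL=W FR=S RL=S RR=S
after cmd 6 (t=59): FL=S FR=W RL=W RR=S
after cmd 7 (t=64): FL=W FR=S RL=S RR=S

start t=8: FL=S FR=W RL=S RR=W
cmd 1: advance +12 → t=20, phase=(2,8,5,11) → FL=S FR=W RL=S RR=W
cmd 2: advance +10 → t=30, phase=(0,6,3,9) → FL=S FR=S RL=S RR=W
cmd 3: advance +4 → t=34, phase=(4,10,7,1) → FL=S FR=W RL=S RR=S
cmd 4: advance +11 → t=45, phase=(3,9,6,0) → FL=S FR=W RL=S RR=S
cmd 5: advance +6 → t=51, phase=(9,3,0,6) → FL=W FR=S RL=S RR=S
cmd 6: advance +8 → t=59, phase=(5,11,8,2) → FL=S FR=W RL=W RR=S
cmd 7: advance +5 → t=64, phase=(10,4,1,7) → FL=W FR=S RL=S RR=S


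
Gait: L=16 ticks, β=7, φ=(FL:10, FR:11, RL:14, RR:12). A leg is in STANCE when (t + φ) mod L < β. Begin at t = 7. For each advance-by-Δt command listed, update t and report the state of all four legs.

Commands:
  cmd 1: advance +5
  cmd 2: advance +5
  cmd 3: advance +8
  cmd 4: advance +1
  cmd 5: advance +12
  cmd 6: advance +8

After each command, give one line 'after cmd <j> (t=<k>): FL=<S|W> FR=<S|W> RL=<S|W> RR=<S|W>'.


start t=7: FL=S FR=S RL=S RR=S
cmd 1: advance +5 → t=12, phase=(6,7,10,8) → FL=S FR=W RL=W RR=W
cmd 2: advance +5 → t=17, phase=(11,12,15,13) → FL=W FR=W RL=W RR=W
cmd 3: advance +8 → t=25, phase=(3,4,7,5) → FL=S FR=S RL=W RR=S
cmd 4: advance +1 → t=26, phase=(4,5,8,6) → FL=S FR=S RL=W RR=S
cmd 5: advance +12 → t=38, phase=(0,1,4,2) → FL=S FR=S RL=S RR=S
cmd 6: advance +8 → t=46, phase=(8,9,12,10) → FL=W FR=W RL=W RR=W

after cmd 1 (t=12): FL=S FR=W RL=W RR=W
after cmd 2 (t=17): FL=W FR=W RL=W RR=W
after cmd 3 (t=25): FL=S FR=S RL=W RR=S
after cmd 4 (t=26): FL=S FR=S RL=W RR=S
after cmd 5 (t=38): FL=S FR=S RL=S RR=S
after cmd 6 (t=46): FL=W FR=W RL=W RR=W


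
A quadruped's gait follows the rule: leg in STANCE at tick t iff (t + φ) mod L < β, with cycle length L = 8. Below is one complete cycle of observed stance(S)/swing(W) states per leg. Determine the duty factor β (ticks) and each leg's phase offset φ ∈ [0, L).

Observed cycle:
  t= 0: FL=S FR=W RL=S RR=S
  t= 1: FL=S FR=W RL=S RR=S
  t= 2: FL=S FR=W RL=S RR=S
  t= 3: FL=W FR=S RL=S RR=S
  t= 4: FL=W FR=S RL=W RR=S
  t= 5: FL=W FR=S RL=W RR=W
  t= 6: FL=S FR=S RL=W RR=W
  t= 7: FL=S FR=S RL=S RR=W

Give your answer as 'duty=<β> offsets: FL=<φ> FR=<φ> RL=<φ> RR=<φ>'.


duty β = stance ticks per leg = 5
FL: stance ticks = 5; W→S at t=6 → φ=2
FR: stance ticks = 5; W→S at t=3 → φ=5
RL: stance ticks = 5; W→S at t=7 → φ=1
RR: stance ticks = 5; W→S at t=0 → φ=0

duty=5 offsets: FL=2 FR=5 RL=1 RR=0


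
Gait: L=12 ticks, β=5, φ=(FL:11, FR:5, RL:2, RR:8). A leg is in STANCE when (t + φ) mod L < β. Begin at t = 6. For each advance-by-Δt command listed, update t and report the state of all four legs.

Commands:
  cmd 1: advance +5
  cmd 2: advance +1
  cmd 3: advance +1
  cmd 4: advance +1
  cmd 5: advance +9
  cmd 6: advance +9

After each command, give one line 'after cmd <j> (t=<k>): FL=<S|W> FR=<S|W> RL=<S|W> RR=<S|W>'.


start t=6: FL=W FR=W RL=W RR=S
cmd 1: advance +5 → t=11, phase=(10,4,1,7) → FL=W FR=S RL=S RR=W
cmd 2: advance +1 → t=12, phase=(11,5,2,8) → FL=W FR=W RL=S RR=W
cmd 3: advance +1 → t=13, phase=(0,6,3,9) → FL=S FR=W RL=S RR=W
cmd 4: advance +1 → t=14, phase=(1,7,4,10) → FL=S FR=W RL=S RR=W
cmd 5: advance +9 → t=23, phase=(10,4,1,7) → FL=W FR=S RL=S RR=W
cmd 6: advance +9 → t=32, phase=(7,1,10,4) → FL=W FR=S RL=W RR=S

after cmd 1 (t=11): FL=W FR=S RL=S RR=W
after cmd 2 (t=12): FL=W FR=W RL=S RR=W
after cmd 3 (t=13): FL=S FR=W RL=S RR=W
after cmd 4 (t=14): FL=S FR=W RL=S RR=W
after cmd 5 (t=23): FL=W FR=S RL=S RR=W
after cmd 6 (t=32): FL=W FR=S RL=W RR=S


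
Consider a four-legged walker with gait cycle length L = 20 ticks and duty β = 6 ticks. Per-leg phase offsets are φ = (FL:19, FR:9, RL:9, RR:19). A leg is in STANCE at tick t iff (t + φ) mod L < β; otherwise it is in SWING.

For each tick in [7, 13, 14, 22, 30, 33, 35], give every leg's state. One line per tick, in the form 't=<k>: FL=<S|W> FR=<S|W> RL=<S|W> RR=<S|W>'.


t=7: phase=(6,16,16,6) vs β=6 → FL=W FR=W RL=W RR=W
t=13: phase=(12,2,2,12) vs β=6 → FL=W FR=S RL=S RR=W
t=14: phase=(13,3,3,13) vs β=6 → FL=W FR=S RL=S RR=W
t=22: phase=(1,11,11,1) vs β=6 → FL=S FR=W RL=W RR=S
t=30: phase=(9,19,19,9) vs β=6 → FL=W FR=W RL=W RR=W
t=33: phase=(12,2,2,12) vs β=6 → FL=W FR=S RL=S RR=W
t=35: phase=(14,4,4,14) vs β=6 → FL=W FR=S RL=S RR=W

t=7: FL=W FR=W RL=W RR=W
t=13: FL=W FR=S RL=S RR=W
t=14: FL=W FR=S RL=S RR=W
t=22: FL=S FR=W RL=W RR=S
t=30: FL=W FR=W RL=W RR=W
t=33: FL=W FR=S RL=S RR=W
t=35: FL=W FR=S RL=S RR=W


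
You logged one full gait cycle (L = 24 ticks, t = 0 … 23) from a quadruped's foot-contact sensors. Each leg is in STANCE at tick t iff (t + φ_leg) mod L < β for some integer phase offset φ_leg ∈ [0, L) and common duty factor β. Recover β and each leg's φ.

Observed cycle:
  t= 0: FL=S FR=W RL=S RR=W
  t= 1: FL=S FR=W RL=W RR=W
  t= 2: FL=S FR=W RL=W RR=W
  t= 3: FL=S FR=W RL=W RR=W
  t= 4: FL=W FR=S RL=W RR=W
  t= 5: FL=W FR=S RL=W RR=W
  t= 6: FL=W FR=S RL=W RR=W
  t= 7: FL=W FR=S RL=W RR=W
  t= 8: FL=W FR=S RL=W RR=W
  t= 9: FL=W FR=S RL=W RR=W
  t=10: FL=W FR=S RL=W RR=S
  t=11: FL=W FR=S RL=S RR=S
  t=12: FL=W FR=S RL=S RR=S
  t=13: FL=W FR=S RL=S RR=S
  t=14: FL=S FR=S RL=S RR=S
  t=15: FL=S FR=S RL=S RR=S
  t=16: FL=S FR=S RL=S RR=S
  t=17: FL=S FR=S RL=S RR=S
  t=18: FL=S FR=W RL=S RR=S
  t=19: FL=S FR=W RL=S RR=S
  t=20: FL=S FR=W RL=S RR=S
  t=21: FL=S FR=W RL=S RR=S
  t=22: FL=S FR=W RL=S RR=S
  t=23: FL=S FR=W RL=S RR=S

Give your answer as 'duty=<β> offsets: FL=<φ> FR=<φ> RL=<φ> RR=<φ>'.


duty=14 offsets: FL=10 FR=20 RL=13 RR=14

duty β = stance ticks per leg = 14
FL: stance ticks = 14; W→S at t=14 → φ=10
FR: stance ticks = 14; W→S at t=4 → φ=20
RL: stance ticks = 14; W→S at t=11 → φ=13
RR: stance ticks = 14; W→S at t=10 → φ=14


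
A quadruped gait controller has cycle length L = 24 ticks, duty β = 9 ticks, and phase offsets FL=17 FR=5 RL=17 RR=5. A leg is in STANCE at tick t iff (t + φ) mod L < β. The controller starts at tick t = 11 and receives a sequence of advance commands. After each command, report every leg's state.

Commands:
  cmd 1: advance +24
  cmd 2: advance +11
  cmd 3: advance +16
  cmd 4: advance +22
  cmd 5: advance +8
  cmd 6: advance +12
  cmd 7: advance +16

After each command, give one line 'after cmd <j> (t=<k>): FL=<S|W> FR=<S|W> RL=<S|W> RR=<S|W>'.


after cmd 1 (t=35): FL=S FR=W RL=S RR=W
after cmd 2 (t=46): FL=W FR=S RL=W RR=S
after cmd 3 (t=62): FL=S FR=W RL=S RR=W
after cmd 4 (t=84): FL=S FR=W RL=S RR=W
after cmd 5 (t=92): FL=W FR=S RL=W RR=S
after cmd 6 (t=104): FL=S FR=W RL=S RR=W
after cmd 7 (t=120): FL=W FR=S RL=W RR=S

start t=11: FL=S FR=W RL=S RR=W
cmd 1: advance +24 → t=35, phase=(4,16,4,16) → FL=S FR=W RL=S RR=W
cmd 2: advance +11 → t=46, phase=(15,3,15,3) → FL=W FR=S RL=W RR=S
cmd 3: advance +16 → t=62, phase=(7,19,7,19) → FL=S FR=W RL=S RR=W
cmd 4: advance +22 → t=84, phase=(5,17,5,17) → FL=S FR=W RL=S RR=W
cmd 5: advance +8 → t=92, phase=(13,1,13,1) → FL=W FR=S RL=W RR=S
cmd 6: advance +12 → t=104, phase=(1,13,1,13) → FL=S FR=W RL=S RR=W
cmd 7: advance +16 → t=120, phase=(17,5,17,5) → FL=W FR=S RL=W RR=S


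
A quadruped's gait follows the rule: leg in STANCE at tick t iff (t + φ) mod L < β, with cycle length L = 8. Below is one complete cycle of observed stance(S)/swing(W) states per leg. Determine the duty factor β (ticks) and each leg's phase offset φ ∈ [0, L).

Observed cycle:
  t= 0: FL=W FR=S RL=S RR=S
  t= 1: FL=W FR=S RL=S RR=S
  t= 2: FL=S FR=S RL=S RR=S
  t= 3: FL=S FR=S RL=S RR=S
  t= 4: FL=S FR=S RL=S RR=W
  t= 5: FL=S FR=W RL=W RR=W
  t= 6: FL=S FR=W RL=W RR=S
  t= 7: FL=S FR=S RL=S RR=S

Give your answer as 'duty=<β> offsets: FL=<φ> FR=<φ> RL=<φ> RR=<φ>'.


duty β = stance ticks per leg = 6
FL: stance ticks = 6; W→S at t=2 → φ=6
FR: stance ticks = 6; W→S at t=7 → φ=1
RL: stance ticks = 6; W→S at t=7 → φ=1
RR: stance ticks = 6; W→S at t=6 → φ=2

duty=6 offsets: FL=6 FR=1 RL=1 RR=2


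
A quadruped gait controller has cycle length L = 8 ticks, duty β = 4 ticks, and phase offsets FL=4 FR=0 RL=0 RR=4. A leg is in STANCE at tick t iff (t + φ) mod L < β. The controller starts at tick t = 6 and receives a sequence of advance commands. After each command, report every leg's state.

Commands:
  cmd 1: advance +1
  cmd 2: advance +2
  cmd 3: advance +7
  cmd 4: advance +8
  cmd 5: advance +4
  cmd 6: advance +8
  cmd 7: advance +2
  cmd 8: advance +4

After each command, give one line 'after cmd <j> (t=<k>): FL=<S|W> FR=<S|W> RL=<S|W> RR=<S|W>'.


after cmd 1 (t=7): FL=S FR=W RL=W RR=S
after cmd 2 (t=9): FL=W FR=S RL=S RR=W
after cmd 3 (t=16): FL=W FR=S RL=S RR=W
after cmd 4 (t=24): FL=W FR=S RL=S RR=W
after cmd 5 (t=28): FL=S FR=W RL=W RR=S
after cmd 6 (t=36): FL=S FR=W RL=W RR=S
after cmd 7 (t=38): FL=S FR=W RL=W RR=S
after cmd 8 (t=42): FL=W FR=S RL=S RR=W

start t=6: FL=S FR=W RL=W RR=S
cmd 1: advance +1 → t=7, phase=(3,7,7,3) → FL=S FR=W RL=W RR=S
cmd 2: advance +2 → t=9, phase=(5,1,1,5) → FL=W FR=S RL=S RR=W
cmd 3: advance +7 → t=16, phase=(4,0,0,4) → FL=W FR=S RL=S RR=W
cmd 4: advance +8 → t=24, phase=(4,0,0,4) → FL=W FR=S RL=S RR=W
cmd 5: advance +4 → t=28, phase=(0,4,4,0) → FL=S FR=W RL=W RR=S
cmd 6: advance +8 → t=36, phase=(0,4,4,0) → FL=S FR=W RL=W RR=S
cmd 7: advance +2 → t=38, phase=(2,6,6,2) → FL=S FR=W RL=W RR=S
cmd 8: advance +4 → t=42, phase=(6,2,2,6) → FL=W FR=S RL=S RR=W


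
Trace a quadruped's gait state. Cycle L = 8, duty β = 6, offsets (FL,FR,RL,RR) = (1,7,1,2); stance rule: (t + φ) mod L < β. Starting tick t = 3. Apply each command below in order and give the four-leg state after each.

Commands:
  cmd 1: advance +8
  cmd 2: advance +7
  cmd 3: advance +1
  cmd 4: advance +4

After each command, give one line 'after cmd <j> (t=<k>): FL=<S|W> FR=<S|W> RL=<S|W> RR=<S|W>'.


after cmd 1 (t=11): FL=S FR=S RL=S RR=S
after cmd 2 (t=18): FL=S FR=S RL=S RR=S
after cmd 3 (t=19): FL=S FR=S RL=S RR=S
after cmd 4 (t=23): FL=S FR=W RL=S RR=S

start t=3: FL=S FR=S RL=S RR=S
cmd 1: advance +8 → t=11, phase=(4,2,4,5) → FL=S FR=S RL=S RR=S
cmd 2: advance +7 → t=18, phase=(3,1,3,4) → FL=S FR=S RL=S RR=S
cmd 3: advance +1 → t=19, phase=(4,2,4,5) → FL=S FR=S RL=S RR=S
cmd 4: advance +4 → t=23, phase=(0,6,0,1) → FL=S FR=W RL=S RR=S


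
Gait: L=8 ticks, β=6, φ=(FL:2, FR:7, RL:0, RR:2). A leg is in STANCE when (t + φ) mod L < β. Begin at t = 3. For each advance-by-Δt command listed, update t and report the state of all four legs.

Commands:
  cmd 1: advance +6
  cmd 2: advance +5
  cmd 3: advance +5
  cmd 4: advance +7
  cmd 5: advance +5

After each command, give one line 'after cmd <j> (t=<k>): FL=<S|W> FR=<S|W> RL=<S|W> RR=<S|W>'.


after cmd 1 (t=9): FL=S FR=S RL=S RR=S
after cmd 2 (t=14): FL=S FR=S RL=W RR=S
after cmd 3 (t=19): FL=S FR=S RL=S RR=S
after cmd 4 (t=26): FL=S FR=S RL=S RR=S
after cmd 5 (t=31): FL=S FR=W RL=W RR=S

start t=3: FL=S FR=S RL=S RR=S
cmd 1: advance +6 → t=9, phase=(3,0,1,3) → FL=S FR=S RL=S RR=S
cmd 2: advance +5 → t=14, phase=(0,5,6,0) → FL=S FR=S RL=W RR=S
cmd 3: advance +5 → t=19, phase=(5,2,3,5) → FL=S FR=S RL=S RR=S
cmd 4: advance +7 → t=26, phase=(4,1,2,4) → FL=S FR=S RL=S RR=S
cmd 5: advance +5 → t=31, phase=(1,6,7,1) → FL=S FR=W RL=W RR=S
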